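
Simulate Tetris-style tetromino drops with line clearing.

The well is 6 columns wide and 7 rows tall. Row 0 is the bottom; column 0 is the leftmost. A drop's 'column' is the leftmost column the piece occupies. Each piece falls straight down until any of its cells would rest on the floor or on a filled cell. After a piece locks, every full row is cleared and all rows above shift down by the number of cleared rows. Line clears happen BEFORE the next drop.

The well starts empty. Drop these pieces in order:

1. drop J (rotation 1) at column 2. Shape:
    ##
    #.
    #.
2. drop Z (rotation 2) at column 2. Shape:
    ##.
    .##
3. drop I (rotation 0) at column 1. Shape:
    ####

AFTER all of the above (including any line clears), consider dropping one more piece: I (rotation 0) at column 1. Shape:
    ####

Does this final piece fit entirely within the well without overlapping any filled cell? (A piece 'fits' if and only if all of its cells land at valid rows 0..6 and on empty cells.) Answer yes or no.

Drop 1: J rot1 at col 2 lands with bottom-row=0; cleared 0 line(s) (total 0); column heights now [0 0 3 3 0 0], max=3
Drop 2: Z rot2 at col 2 lands with bottom-row=3; cleared 0 line(s) (total 0); column heights now [0 0 5 5 4 0], max=5
Drop 3: I rot0 at col 1 lands with bottom-row=5; cleared 0 line(s) (total 0); column heights now [0 6 6 6 6 0], max=6
Test piece I rot0 at col 1 (width 4): heights before test = [0 6 6 6 6 0]; fits = True

Answer: yes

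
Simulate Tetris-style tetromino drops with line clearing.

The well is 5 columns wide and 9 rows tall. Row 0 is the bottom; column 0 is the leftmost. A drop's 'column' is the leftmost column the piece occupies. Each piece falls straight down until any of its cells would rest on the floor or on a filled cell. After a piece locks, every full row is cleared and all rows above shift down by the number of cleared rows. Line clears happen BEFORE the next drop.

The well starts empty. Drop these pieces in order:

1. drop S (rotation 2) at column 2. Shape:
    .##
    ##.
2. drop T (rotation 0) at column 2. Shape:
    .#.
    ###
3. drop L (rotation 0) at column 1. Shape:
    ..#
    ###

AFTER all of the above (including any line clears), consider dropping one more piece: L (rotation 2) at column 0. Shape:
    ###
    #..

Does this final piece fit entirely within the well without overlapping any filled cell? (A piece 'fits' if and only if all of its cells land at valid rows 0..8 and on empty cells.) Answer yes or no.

Answer: yes

Derivation:
Drop 1: S rot2 at col 2 lands with bottom-row=0; cleared 0 line(s) (total 0); column heights now [0 0 1 2 2], max=2
Drop 2: T rot0 at col 2 lands with bottom-row=2; cleared 0 line(s) (total 0); column heights now [0 0 3 4 3], max=4
Drop 3: L rot0 at col 1 lands with bottom-row=4; cleared 0 line(s) (total 0); column heights now [0 5 5 6 3], max=6
Test piece L rot2 at col 0 (width 3): heights before test = [0 5 5 6 3]; fits = True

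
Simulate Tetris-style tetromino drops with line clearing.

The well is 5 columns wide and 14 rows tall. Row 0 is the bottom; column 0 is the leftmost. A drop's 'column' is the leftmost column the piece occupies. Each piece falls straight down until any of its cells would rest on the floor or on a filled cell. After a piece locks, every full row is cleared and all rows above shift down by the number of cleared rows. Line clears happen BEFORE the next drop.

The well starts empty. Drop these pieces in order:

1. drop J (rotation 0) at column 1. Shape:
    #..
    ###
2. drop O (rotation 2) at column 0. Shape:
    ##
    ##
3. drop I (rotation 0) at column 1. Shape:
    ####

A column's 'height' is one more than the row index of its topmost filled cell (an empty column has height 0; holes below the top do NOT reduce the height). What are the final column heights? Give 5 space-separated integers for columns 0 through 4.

Answer: 4 5 5 5 5

Derivation:
Drop 1: J rot0 at col 1 lands with bottom-row=0; cleared 0 line(s) (total 0); column heights now [0 2 1 1 0], max=2
Drop 2: O rot2 at col 0 lands with bottom-row=2; cleared 0 line(s) (total 0); column heights now [4 4 1 1 0], max=4
Drop 3: I rot0 at col 1 lands with bottom-row=4; cleared 0 line(s) (total 0); column heights now [4 5 5 5 5], max=5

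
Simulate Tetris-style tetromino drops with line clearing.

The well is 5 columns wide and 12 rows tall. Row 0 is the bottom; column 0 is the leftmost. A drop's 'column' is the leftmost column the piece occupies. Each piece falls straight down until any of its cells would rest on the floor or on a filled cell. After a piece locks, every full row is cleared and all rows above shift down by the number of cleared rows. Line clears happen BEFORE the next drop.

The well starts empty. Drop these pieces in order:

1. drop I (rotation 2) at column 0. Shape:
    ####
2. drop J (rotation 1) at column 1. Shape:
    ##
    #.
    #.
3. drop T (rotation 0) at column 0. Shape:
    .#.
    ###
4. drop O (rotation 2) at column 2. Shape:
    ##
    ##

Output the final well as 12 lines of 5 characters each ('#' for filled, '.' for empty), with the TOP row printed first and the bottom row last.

Answer: .....
.....
.....
.....
.....
..##.
.###.
###..
.##..
.#...
.#...
####.

Derivation:
Drop 1: I rot2 at col 0 lands with bottom-row=0; cleared 0 line(s) (total 0); column heights now [1 1 1 1 0], max=1
Drop 2: J rot1 at col 1 lands with bottom-row=1; cleared 0 line(s) (total 0); column heights now [1 4 4 1 0], max=4
Drop 3: T rot0 at col 0 lands with bottom-row=4; cleared 0 line(s) (total 0); column heights now [5 6 5 1 0], max=6
Drop 4: O rot2 at col 2 lands with bottom-row=5; cleared 0 line(s) (total 0); column heights now [5 6 7 7 0], max=7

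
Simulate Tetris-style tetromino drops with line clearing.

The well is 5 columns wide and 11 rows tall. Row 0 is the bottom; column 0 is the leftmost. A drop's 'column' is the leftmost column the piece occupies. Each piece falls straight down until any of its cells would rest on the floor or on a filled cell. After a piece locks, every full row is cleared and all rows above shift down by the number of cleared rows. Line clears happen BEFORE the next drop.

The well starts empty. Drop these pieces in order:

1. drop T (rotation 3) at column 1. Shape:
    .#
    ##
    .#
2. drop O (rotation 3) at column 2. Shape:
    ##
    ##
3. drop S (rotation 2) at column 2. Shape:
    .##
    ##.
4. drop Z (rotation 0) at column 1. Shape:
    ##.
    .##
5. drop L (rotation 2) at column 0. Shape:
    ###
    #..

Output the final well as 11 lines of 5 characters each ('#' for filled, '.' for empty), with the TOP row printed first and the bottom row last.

Answer: .....
###..
###..
..##.
...##
..##.
..##.
..##.
..#..
.##..
..#..

Derivation:
Drop 1: T rot3 at col 1 lands with bottom-row=0; cleared 0 line(s) (total 0); column heights now [0 2 3 0 0], max=3
Drop 2: O rot3 at col 2 lands with bottom-row=3; cleared 0 line(s) (total 0); column heights now [0 2 5 5 0], max=5
Drop 3: S rot2 at col 2 lands with bottom-row=5; cleared 0 line(s) (total 0); column heights now [0 2 6 7 7], max=7
Drop 4: Z rot0 at col 1 lands with bottom-row=7; cleared 0 line(s) (total 0); column heights now [0 9 9 8 7], max=9
Drop 5: L rot2 at col 0 lands with bottom-row=8; cleared 0 line(s) (total 0); column heights now [10 10 10 8 7], max=10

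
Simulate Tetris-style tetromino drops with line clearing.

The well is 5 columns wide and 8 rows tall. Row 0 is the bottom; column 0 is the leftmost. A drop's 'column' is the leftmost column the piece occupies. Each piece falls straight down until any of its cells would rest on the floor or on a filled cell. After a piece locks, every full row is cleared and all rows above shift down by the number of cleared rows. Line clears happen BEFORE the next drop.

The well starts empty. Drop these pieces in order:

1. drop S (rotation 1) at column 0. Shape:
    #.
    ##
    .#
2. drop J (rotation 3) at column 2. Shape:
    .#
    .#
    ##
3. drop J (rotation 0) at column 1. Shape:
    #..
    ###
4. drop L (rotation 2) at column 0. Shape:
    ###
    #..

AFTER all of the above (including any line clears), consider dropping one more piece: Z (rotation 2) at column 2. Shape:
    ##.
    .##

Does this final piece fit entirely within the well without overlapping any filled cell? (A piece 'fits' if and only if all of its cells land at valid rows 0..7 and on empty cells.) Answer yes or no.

Drop 1: S rot1 at col 0 lands with bottom-row=0; cleared 0 line(s) (total 0); column heights now [3 2 0 0 0], max=3
Drop 2: J rot3 at col 2 lands with bottom-row=0; cleared 0 line(s) (total 0); column heights now [3 2 1 3 0], max=3
Drop 3: J rot0 at col 1 lands with bottom-row=3; cleared 0 line(s) (total 0); column heights now [3 5 4 4 0], max=5
Drop 4: L rot2 at col 0 lands with bottom-row=4; cleared 0 line(s) (total 0); column heights now [6 6 6 4 0], max=6
Test piece Z rot2 at col 2 (width 3): heights before test = [6 6 6 4 0]; fits = True

Answer: yes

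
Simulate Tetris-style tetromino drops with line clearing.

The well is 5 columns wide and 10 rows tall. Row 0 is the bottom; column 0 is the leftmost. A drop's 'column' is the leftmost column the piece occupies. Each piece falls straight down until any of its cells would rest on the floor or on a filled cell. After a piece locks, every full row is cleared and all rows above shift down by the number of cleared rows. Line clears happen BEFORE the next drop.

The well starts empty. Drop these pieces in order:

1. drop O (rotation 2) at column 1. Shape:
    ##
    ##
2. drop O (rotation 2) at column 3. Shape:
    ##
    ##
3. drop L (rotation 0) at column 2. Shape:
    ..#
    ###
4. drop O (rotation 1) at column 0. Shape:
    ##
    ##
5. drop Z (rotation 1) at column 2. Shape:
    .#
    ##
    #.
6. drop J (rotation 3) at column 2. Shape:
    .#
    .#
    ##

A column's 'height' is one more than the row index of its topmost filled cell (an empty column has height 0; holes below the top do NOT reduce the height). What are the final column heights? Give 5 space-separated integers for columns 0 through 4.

Drop 1: O rot2 at col 1 lands with bottom-row=0; cleared 0 line(s) (total 0); column heights now [0 2 2 0 0], max=2
Drop 2: O rot2 at col 3 lands with bottom-row=0; cleared 0 line(s) (total 0); column heights now [0 2 2 2 2], max=2
Drop 3: L rot0 at col 2 lands with bottom-row=2; cleared 0 line(s) (total 0); column heights now [0 2 3 3 4], max=4
Drop 4: O rot1 at col 0 lands with bottom-row=2; cleared 1 line(s) (total 1); column heights now [3 3 2 2 3], max=3
Drop 5: Z rot1 at col 2 lands with bottom-row=2; cleared 0 line(s) (total 1); column heights now [3 3 4 5 3], max=5
Drop 6: J rot3 at col 2 lands with bottom-row=5; cleared 0 line(s) (total 1); column heights now [3 3 6 8 3], max=8

Answer: 3 3 6 8 3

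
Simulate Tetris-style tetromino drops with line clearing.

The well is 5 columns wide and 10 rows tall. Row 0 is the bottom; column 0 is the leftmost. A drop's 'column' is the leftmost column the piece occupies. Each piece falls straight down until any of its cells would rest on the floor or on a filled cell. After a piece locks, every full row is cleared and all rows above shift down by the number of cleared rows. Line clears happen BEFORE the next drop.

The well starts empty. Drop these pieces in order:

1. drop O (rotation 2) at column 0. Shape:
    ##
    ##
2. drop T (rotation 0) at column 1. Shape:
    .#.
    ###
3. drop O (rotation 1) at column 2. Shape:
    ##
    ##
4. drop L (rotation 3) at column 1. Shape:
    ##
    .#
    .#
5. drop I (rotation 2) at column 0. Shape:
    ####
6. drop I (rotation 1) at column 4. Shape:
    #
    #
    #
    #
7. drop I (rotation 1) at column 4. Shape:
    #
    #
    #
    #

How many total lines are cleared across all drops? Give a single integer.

Answer: 0

Derivation:
Drop 1: O rot2 at col 0 lands with bottom-row=0; cleared 0 line(s) (total 0); column heights now [2 2 0 0 0], max=2
Drop 2: T rot0 at col 1 lands with bottom-row=2; cleared 0 line(s) (total 0); column heights now [2 3 4 3 0], max=4
Drop 3: O rot1 at col 2 lands with bottom-row=4; cleared 0 line(s) (total 0); column heights now [2 3 6 6 0], max=6
Drop 4: L rot3 at col 1 lands with bottom-row=6; cleared 0 line(s) (total 0); column heights now [2 9 9 6 0], max=9
Drop 5: I rot2 at col 0 lands with bottom-row=9; cleared 0 line(s) (total 0); column heights now [10 10 10 10 0], max=10
Drop 6: I rot1 at col 4 lands with bottom-row=0; cleared 0 line(s) (total 0); column heights now [10 10 10 10 4], max=10
Drop 7: I rot1 at col 4 lands with bottom-row=4; cleared 0 line(s) (total 0); column heights now [10 10 10 10 8], max=10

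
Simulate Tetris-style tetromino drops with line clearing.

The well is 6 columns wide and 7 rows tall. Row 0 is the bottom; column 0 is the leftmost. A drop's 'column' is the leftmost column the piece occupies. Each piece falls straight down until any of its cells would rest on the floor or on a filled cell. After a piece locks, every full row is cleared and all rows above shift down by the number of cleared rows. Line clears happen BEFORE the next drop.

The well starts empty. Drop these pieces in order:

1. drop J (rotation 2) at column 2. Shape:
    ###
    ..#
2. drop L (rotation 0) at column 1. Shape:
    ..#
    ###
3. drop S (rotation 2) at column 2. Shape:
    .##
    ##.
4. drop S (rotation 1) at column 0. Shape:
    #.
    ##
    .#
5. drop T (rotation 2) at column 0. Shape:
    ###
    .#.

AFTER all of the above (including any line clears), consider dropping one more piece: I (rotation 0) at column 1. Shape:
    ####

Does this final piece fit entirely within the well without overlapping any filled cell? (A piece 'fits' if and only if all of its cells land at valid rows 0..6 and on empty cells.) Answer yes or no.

Answer: no

Derivation:
Drop 1: J rot2 at col 2 lands with bottom-row=0; cleared 0 line(s) (total 0); column heights now [0 0 2 2 2 0], max=2
Drop 2: L rot0 at col 1 lands with bottom-row=2; cleared 0 line(s) (total 0); column heights now [0 3 3 4 2 0], max=4
Drop 3: S rot2 at col 2 lands with bottom-row=4; cleared 0 line(s) (total 0); column heights now [0 3 5 6 6 0], max=6
Drop 4: S rot1 at col 0 lands with bottom-row=3; cleared 0 line(s) (total 0); column heights now [6 5 5 6 6 0], max=6
Drop 5: T rot2 at col 0 lands with bottom-row=5; cleared 0 line(s) (total 0); column heights now [7 7 7 6 6 0], max=7
Test piece I rot0 at col 1 (width 4): heights before test = [7 7 7 6 6 0]; fits = False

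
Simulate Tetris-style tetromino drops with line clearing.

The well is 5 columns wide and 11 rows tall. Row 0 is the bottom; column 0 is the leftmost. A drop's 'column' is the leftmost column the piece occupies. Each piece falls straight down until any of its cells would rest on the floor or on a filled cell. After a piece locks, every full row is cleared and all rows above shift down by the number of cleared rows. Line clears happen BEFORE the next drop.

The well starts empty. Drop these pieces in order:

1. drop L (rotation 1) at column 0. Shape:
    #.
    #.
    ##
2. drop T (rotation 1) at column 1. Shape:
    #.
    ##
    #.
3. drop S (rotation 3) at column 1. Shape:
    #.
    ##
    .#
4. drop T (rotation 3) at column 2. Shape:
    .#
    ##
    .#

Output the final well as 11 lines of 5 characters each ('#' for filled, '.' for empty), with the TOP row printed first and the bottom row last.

Drop 1: L rot1 at col 0 lands with bottom-row=0; cleared 0 line(s) (total 0); column heights now [3 1 0 0 0], max=3
Drop 2: T rot1 at col 1 lands with bottom-row=1; cleared 0 line(s) (total 0); column heights now [3 4 3 0 0], max=4
Drop 3: S rot3 at col 1 lands with bottom-row=3; cleared 0 line(s) (total 0); column heights now [3 6 5 0 0], max=6
Drop 4: T rot3 at col 2 lands with bottom-row=4; cleared 0 line(s) (total 0); column heights now [3 6 6 7 0], max=7

Answer: .....
.....
.....
.....
...#.
.###.
.###.
.##..
###..
##...
##...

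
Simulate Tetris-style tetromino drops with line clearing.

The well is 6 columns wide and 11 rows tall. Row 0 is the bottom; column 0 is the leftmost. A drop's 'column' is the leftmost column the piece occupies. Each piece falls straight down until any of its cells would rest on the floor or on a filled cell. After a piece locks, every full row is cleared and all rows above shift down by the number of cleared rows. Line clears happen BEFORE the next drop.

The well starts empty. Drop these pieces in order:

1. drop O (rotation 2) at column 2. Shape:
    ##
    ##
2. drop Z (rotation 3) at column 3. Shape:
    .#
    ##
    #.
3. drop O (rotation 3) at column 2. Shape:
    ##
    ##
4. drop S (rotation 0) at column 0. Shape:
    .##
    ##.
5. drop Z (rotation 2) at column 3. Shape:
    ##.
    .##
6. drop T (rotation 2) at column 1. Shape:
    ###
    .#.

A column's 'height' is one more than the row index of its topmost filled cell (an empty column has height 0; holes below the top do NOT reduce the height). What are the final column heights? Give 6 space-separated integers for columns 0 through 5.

Answer: 0 8 8 8 6 0

Derivation:
Drop 1: O rot2 at col 2 lands with bottom-row=0; cleared 0 line(s) (total 0); column heights now [0 0 2 2 0 0], max=2
Drop 2: Z rot3 at col 3 lands with bottom-row=2; cleared 0 line(s) (total 0); column heights now [0 0 2 4 5 0], max=5
Drop 3: O rot3 at col 2 lands with bottom-row=4; cleared 0 line(s) (total 0); column heights now [0 0 6 6 5 0], max=6
Drop 4: S rot0 at col 0 lands with bottom-row=5; cleared 0 line(s) (total 0); column heights now [6 7 7 6 5 0], max=7
Drop 5: Z rot2 at col 3 lands with bottom-row=5; cleared 1 line(s) (total 1); column heights now [0 6 6 6 6 0], max=6
Drop 6: T rot2 at col 1 lands with bottom-row=6; cleared 0 line(s) (total 1); column heights now [0 8 8 8 6 0], max=8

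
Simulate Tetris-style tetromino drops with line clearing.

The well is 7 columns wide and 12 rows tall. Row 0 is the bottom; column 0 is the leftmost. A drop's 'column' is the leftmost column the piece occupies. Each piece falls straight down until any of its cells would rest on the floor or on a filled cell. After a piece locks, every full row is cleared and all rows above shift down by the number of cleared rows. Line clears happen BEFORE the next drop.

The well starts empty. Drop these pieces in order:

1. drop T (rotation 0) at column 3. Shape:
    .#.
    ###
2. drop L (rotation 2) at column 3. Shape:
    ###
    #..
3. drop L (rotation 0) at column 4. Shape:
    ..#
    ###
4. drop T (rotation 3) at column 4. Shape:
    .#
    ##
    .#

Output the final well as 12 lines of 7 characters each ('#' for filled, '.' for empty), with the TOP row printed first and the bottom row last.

Drop 1: T rot0 at col 3 lands with bottom-row=0; cleared 0 line(s) (total 0); column heights now [0 0 0 1 2 1 0], max=2
Drop 2: L rot2 at col 3 lands with bottom-row=1; cleared 0 line(s) (total 0); column heights now [0 0 0 3 3 3 0], max=3
Drop 3: L rot0 at col 4 lands with bottom-row=3; cleared 0 line(s) (total 0); column heights now [0 0 0 3 4 4 5], max=5
Drop 4: T rot3 at col 4 lands with bottom-row=4; cleared 0 line(s) (total 0); column heights now [0 0 0 3 6 7 5], max=7

Answer: .......
.......
.......
.......
.......
.....#.
....##.
.....##
....###
...###.
...##..
...###.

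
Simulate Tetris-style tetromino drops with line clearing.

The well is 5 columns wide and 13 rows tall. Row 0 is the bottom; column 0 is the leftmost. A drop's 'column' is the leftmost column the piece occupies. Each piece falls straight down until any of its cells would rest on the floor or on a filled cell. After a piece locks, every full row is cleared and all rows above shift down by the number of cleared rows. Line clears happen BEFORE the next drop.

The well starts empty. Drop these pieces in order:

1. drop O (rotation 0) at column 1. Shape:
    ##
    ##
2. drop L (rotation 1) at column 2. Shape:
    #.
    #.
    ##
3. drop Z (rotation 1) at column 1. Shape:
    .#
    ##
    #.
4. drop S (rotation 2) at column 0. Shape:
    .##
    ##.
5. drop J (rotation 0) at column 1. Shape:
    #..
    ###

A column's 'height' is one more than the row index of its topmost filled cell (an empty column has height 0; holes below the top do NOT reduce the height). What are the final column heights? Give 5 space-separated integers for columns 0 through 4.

Answer: 7 10 9 9 0

Derivation:
Drop 1: O rot0 at col 1 lands with bottom-row=0; cleared 0 line(s) (total 0); column heights now [0 2 2 0 0], max=2
Drop 2: L rot1 at col 2 lands with bottom-row=2; cleared 0 line(s) (total 0); column heights now [0 2 5 3 0], max=5
Drop 3: Z rot1 at col 1 lands with bottom-row=4; cleared 0 line(s) (total 0); column heights now [0 6 7 3 0], max=7
Drop 4: S rot2 at col 0 lands with bottom-row=6; cleared 0 line(s) (total 0); column heights now [7 8 8 3 0], max=8
Drop 5: J rot0 at col 1 lands with bottom-row=8; cleared 0 line(s) (total 0); column heights now [7 10 9 9 0], max=10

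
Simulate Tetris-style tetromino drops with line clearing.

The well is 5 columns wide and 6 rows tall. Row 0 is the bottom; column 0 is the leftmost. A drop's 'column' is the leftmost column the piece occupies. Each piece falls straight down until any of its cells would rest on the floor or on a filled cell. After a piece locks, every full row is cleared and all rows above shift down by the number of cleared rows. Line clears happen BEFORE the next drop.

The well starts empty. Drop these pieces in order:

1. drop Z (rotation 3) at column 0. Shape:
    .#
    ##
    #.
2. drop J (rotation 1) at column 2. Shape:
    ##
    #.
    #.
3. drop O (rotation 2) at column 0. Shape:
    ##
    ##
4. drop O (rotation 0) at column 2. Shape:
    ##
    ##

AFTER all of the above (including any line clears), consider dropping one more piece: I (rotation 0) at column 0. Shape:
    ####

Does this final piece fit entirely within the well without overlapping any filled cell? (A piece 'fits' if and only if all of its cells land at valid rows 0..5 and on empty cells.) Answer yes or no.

Answer: yes

Derivation:
Drop 1: Z rot3 at col 0 lands with bottom-row=0; cleared 0 line(s) (total 0); column heights now [2 3 0 0 0], max=3
Drop 2: J rot1 at col 2 lands with bottom-row=0; cleared 0 line(s) (total 0); column heights now [2 3 3 3 0], max=3
Drop 3: O rot2 at col 0 lands with bottom-row=3; cleared 0 line(s) (total 0); column heights now [5 5 3 3 0], max=5
Drop 4: O rot0 at col 2 lands with bottom-row=3; cleared 0 line(s) (total 0); column heights now [5 5 5 5 0], max=5
Test piece I rot0 at col 0 (width 4): heights before test = [5 5 5 5 0]; fits = True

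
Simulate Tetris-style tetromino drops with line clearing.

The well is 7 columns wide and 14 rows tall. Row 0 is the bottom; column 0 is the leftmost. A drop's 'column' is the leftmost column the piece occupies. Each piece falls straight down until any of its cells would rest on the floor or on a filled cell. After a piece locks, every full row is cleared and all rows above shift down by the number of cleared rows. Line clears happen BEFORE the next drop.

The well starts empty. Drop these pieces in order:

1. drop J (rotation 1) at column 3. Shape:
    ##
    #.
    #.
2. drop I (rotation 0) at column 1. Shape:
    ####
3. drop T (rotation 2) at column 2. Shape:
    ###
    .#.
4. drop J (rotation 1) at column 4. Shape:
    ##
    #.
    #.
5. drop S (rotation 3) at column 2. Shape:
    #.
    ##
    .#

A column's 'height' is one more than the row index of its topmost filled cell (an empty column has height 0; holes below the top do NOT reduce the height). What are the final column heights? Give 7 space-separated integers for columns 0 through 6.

Drop 1: J rot1 at col 3 lands with bottom-row=0; cleared 0 line(s) (total 0); column heights now [0 0 0 3 3 0 0], max=3
Drop 2: I rot0 at col 1 lands with bottom-row=3; cleared 0 line(s) (total 0); column heights now [0 4 4 4 4 0 0], max=4
Drop 3: T rot2 at col 2 lands with bottom-row=4; cleared 0 line(s) (total 0); column heights now [0 4 6 6 6 0 0], max=6
Drop 4: J rot1 at col 4 lands with bottom-row=6; cleared 0 line(s) (total 0); column heights now [0 4 6 6 9 9 0], max=9
Drop 5: S rot3 at col 2 lands with bottom-row=6; cleared 0 line(s) (total 0); column heights now [0 4 9 8 9 9 0], max=9

Answer: 0 4 9 8 9 9 0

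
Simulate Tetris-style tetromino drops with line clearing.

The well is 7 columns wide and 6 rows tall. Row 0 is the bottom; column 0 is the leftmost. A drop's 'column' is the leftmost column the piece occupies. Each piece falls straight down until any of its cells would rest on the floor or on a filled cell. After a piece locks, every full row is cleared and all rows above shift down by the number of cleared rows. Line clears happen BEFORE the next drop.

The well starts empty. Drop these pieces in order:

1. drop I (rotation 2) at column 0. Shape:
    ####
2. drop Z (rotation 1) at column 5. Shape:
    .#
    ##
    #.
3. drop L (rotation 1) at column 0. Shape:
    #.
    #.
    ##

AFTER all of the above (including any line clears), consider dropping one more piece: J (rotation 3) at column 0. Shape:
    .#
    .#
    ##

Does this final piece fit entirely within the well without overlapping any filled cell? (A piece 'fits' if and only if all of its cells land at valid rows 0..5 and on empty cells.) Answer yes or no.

Answer: no

Derivation:
Drop 1: I rot2 at col 0 lands with bottom-row=0; cleared 0 line(s) (total 0); column heights now [1 1 1 1 0 0 0], max=1
Drop 2: Z rot1 at col 5 lands with bottom-row=0; cleared 0 line(s) (total 0); column heights now [1 1 1 1 0 2 3], max=3
Drop 3: L rot1 at col 0 lands with bottom-row=1; cleared 0 line(s) (total 0); column heights now [4 2 1 1 0 2 3], max=4
Test piece J rot3 at col 0 (width 2): heights before test = [4 2 1 1 0 2 3]; fits = False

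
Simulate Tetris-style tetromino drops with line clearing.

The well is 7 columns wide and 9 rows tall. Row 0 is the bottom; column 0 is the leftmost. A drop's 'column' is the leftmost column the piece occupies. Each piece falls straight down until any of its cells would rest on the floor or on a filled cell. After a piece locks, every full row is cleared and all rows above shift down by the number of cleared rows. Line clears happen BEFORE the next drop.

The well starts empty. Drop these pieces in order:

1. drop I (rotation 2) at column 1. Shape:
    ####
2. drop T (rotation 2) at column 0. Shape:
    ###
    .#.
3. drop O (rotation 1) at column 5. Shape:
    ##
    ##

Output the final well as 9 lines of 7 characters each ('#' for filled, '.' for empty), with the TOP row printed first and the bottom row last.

Drop 1: I rot2 at col 1 lands with bottom-row=0; cleared 0 line(s) (total 0); column heights now [0 1 1 1 1 0 0], max=1
Drop 2: T rot2 at col 0 lands with bottom-row=1; cleared 0 line(s) (total 0); column heights now [3 3 3 1 1 0 0], max=3
Drop 3: O rot1 at col 5 lands with bottom-row=0; cleared 0 line(s) (total 0); column heights now [3 3 3 1 1 2 2], max=3

Answer: .......
.......
.......
.......
.......
.......
###....
.#...##
.######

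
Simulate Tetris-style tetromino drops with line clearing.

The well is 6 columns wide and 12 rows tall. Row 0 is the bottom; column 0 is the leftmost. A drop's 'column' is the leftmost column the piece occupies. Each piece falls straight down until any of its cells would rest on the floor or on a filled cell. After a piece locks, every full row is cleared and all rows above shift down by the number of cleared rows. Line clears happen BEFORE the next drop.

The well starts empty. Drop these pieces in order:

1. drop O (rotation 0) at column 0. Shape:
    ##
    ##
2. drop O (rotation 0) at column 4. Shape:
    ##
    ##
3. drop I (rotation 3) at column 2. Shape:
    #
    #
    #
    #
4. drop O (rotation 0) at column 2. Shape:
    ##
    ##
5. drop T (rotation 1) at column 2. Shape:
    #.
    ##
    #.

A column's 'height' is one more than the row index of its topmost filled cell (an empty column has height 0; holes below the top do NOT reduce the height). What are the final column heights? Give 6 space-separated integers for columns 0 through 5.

Answer: 2 2 9 8 2 2

Derivation:
Drop 1: O rot0 at col 0 lands with bottom-row=0; cleared 0 line(s) (total 0); column heights now [2 2 0 0 0 0], max=2
Drop 2: O rot0 at col 4 lands with bottom-row=0; cleared 0 line(s) (total 0); column heights now [2 2 0 0 2 2], max=2
Drop 3: I rot3 at col 2 lands with bottom-row=0; cleared 0 line(s) (total 0); column heights now [2 2 4 0 2 2], max=4
Drop 4: O rot0 at col 2 lands with bottom-row=4; cleared 0 line(s) (total 0); column heights now [2 2 6 6 2 2], max=6
Drop 5: T rot1 at col 2 lands with bottom-row=6; cleared 0 line(s) (total 0); column heights now [2 2 9 8 2 2], max=9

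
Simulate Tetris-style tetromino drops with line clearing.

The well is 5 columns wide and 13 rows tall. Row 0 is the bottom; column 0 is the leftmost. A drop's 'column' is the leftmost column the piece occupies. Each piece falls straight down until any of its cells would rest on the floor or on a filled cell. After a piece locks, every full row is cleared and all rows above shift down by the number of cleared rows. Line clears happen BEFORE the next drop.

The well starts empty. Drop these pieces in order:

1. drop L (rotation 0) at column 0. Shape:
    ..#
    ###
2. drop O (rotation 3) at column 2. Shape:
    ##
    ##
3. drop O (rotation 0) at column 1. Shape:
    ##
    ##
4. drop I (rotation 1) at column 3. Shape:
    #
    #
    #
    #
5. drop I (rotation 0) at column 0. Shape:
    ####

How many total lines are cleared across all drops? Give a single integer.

Drop 1: L rot0 at col 0 lands with bottom-row=0; cleared 0 line(s) (total 0); column heights now [1 1 2 0 0], max=2
Drop 2: O rot3 at col 2 lands with bottom-row=2; cleared 0 line(s) (total 0); column heights now [1 1 4 4 0], max=4
Drop 3: O rot0 at col 1 lands with bottom-row=4; cleared 0 line(s) (total 0); column heights now [1 6 6 4 0], max=6
Drop 4: I rot1 at col 3 lands with bottom-row=4; cleared 0 line(s) (total 0); column heights now [1 6 6 8 0], max=8
Drop 5: I rot0 at col 0 lands with bottom-row=8; cleared 0 line(s) (total 0); column heights now [9 9 9 9 0], max=9

Answer: 0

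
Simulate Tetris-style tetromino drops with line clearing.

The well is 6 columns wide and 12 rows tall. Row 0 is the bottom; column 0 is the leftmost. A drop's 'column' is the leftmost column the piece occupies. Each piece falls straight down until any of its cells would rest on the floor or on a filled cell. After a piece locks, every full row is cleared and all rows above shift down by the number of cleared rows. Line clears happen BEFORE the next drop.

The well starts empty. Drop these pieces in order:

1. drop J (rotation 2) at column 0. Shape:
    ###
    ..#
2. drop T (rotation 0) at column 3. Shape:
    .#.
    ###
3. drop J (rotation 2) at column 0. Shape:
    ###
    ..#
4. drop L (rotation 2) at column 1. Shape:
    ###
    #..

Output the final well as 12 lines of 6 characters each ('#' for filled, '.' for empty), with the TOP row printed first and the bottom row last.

Answer: ......
......
......
......
......
......
.###..
.#....
###...
..#...
###.#.
..####

Derivation:
Drop 1: J rot2 at col 0 lands with bottom-row=0; cleared 0 line(s) (total 0); column heights now [2 2 2 0 0 0], max=2
Drop 2: T rot0 at col 3 lands with bottom-row=0; cleared 0 line(s) (total 0); column heights now [2 2 2 1 2 1], max=2
Drop 3: J rot2 at col 0 lands with bottom-row=2; cleared 0 line(s) (total 0); column heights now [4 4 4 1 2 1], max=4
Drop 4: L rot2 at col 1 lands with bottom-row=4; cleared 0 line(s) (total 0); column heights now [4 6 6 6 2 1], max=6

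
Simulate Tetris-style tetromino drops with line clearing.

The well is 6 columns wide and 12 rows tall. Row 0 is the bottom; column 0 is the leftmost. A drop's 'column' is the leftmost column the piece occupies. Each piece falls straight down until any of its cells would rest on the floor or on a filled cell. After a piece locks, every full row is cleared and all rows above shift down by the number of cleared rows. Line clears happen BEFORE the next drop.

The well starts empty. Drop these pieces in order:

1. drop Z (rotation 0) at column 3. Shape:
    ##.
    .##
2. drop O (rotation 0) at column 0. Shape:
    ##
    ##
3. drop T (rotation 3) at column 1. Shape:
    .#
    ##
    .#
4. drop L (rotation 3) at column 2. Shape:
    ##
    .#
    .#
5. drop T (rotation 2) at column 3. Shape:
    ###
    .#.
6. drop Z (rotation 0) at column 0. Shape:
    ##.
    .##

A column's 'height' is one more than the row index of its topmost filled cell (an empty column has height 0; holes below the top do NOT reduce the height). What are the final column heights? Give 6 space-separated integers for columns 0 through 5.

Drop 1: Z rot0 at col 3 lands with bottom-row=0; cleared 0 line(s) (total 0); column heights now [0 0 0 2 2 1], max=2
Drop 2: O rot0 at col 0 lands with bottom-row=0; cleared 0 line(s) (total 0); column heights now [2 2 0 2 2 1], max=2
Drop 3: T rot3 at col 1 lands with bottom-row=1; cleared 0 line(s) (total 0); column heights now [2 3 4 2 2 1], max=4
Drop 4: L rot3 at col 2 lands with bottom-row=2; cleared 0 line(s) (total 0); column heights now [2 3 5 5 2 1], max=5
Drop 5: T rot2 at col 3 lands with bottom-row=4; cleared 0 line(s) (total 0); column heights now [2 3 5 6 6 6], max=6
Drop 6: Z rot0 at col 0 lands with bottom-row=5; cleared 0 line(s) (total 0); column heights now [7 7 6 6 6 6], max=7

Answer: 7 7 6 6 6 6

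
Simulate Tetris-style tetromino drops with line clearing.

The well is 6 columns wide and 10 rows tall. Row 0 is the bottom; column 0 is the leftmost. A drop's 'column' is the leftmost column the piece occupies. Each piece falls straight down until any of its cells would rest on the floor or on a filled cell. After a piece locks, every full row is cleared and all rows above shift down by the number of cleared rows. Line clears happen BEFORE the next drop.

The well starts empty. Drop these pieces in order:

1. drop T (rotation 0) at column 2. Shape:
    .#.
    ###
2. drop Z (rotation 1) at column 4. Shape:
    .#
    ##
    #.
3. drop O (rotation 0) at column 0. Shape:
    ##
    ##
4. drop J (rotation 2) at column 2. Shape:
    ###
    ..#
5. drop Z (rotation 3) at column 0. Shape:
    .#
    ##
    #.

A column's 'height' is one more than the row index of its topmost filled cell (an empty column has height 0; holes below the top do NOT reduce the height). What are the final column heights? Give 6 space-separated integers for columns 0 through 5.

Drop 1: T rot0 at col 2 lands with bottom-row=0; cleared 0 line(s) (total 0); column heights now [0 0 1 2 1 0], max=2
Drop 2: Z rot1 at col 4 lands with bottom-row=1; cleared 0 line(s) (total 0); column heights now [0 0 1 2 3 4], max=4
Drop 3: O rot0 at col 0 lands with bottom-row=0; cleared 0 line(s) (total 0); column heights now [2 2 1 2 3 4], max=4
Drop 4: J rot2 at col 2 lands with bottom-row=3; cleared 0 line(s) (total 0); column heights now [2 2 5 5 5 4], max=5
Drop 5: Z rot3 at col 0 lands with bottom-row=2; cleared 0 line(s) (total 0); column heights now [4 5 5 5 5 4], max=5

Answer: 4 5 5 5 5 4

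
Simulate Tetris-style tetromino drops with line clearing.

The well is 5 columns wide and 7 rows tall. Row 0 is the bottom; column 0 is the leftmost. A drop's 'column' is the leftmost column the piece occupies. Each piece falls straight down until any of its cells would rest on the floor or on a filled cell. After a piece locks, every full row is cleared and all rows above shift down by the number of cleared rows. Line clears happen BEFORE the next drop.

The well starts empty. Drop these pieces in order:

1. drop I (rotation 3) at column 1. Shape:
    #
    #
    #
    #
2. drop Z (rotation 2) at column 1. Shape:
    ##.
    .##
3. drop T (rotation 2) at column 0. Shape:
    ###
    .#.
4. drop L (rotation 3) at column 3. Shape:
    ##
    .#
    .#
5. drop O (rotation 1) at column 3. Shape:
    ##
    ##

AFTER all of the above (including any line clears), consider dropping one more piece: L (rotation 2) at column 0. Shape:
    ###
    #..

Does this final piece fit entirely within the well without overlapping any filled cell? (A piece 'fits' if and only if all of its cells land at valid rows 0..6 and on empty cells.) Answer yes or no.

Answer: yes

Derivation:
Drop 1: I rot3 at col 1 lands with bottom-row=0; cleared 0 line(s) (total 0); column heights now [0 4 0 0 0], max=4
Drop 2: Z rot2 at col 1 lands with bottom-row=3; cleared 0 line(s) (total 0); column heights now [0 5 5 4 0], max=5
Drop 3: T rot2 at col 0 lands with bottom-row=5; cleared 0 line(s) (total 0); column heights now [7 7 7 4 0], max=7
Drop 4: L rot3 at col 3 lands with bottom-row=2; cleared 0 line(s) (total 0); column heights now [7 7 7 5 5], max=7
Drop 5: O rot1 at col 3 lands with bottom-row=5; cleared 1 line(s) (total 1); column heights now [0 6 5 6 6], max=6
Test piece L rot2 at col 0 (width 3): heights before test = [0 6 5 6 6]; fits = True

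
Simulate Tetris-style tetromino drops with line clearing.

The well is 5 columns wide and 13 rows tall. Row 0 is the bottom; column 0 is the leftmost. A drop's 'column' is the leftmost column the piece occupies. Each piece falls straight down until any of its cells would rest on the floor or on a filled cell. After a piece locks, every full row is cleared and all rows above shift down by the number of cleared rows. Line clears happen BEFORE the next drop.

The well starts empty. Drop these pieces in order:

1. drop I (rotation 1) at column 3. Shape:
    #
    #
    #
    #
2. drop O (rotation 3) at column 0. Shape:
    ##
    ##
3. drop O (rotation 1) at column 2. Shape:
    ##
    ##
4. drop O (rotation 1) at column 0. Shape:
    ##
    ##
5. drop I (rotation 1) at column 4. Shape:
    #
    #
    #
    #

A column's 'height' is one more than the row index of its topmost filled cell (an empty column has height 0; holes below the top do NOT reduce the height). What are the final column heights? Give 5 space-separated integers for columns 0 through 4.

Answer: 4 4 6 6 4

Derivation:
Drop 1: I rot1 at col 3 lands with bottom-row=0; cleared 0 line(s) (total 0); column heights now [0 0 0 4 0], max=4
Drop 2: O rot3 at col 0 lands with bottom-row=0; cleared 0 line(s) (total 0); column heights now [2 2 0 4 0], max=4
Drop 3: O rot1 at col 2 lands with bottom-row=4; cleared 0 line(s) (total 0); column heights now [2 2 6 6 0], max=6
Drop 4: O rot1 at col 0 lands with bottom-row=2; cleared 0 line(s) (total 0); column heights now [4 4 6 6 0], max=6
Drop 5: I rot1 at col 4 lands with bottom-row=0; cleared 0 line(s) (total 0); column heights now [4 4 6 6 4], max=6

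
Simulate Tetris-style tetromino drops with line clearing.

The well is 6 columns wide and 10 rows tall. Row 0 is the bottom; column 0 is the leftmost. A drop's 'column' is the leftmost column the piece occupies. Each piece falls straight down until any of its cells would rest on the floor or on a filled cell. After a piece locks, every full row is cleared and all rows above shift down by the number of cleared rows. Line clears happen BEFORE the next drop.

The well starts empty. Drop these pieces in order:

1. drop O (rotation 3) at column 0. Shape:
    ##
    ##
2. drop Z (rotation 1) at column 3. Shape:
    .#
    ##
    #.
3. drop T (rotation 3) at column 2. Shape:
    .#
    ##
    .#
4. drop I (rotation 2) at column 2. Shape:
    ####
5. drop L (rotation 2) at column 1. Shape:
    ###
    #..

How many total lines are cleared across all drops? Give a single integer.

Drop 1: O rot3 at col 0 lands with bottom-row=0; cleared 0 line(s) (total 0); column heights now [2 2 0 0 0 0], max=2
Drop 2: Z rot1 at col 3 lands with bottom-row=0; cleared 0 line(s) (total 0); column heights now [2 2 0 2 3 0], max=3
Drop 3: T rot3 at col 2 lands with bottom-row=2; cleared 0 line(s) (total 0); column heights now [2 2 4 5 3 0], max=5
Drop 4: I rot2 at col 2 lands with bottom-row=5; cleared 0 line(s) (total 0); column heights now [2 2 6 6 6 6], max=6
Drop 5: L rot2 at col 1 lands with bottom-row=5; cleared 0 line(s) (total 0); column heights now [2 7 7 7 6 6], max=7

Answer: 0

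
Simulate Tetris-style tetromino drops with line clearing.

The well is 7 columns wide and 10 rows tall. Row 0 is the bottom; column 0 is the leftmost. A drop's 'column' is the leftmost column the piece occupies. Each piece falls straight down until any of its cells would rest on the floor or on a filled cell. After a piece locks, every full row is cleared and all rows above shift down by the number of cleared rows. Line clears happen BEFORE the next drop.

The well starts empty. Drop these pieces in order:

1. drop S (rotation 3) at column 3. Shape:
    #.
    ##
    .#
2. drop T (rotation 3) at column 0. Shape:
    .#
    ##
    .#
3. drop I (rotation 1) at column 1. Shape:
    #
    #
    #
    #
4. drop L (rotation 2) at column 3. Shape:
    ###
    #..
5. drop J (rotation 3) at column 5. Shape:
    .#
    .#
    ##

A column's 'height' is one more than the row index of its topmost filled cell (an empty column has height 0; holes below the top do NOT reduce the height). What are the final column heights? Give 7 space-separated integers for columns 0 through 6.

Answer: 2 7 0 5 5 6 8

Derivation:
Drop 1: S rot3 at col 3 lands with bottom-row=0; cleared 0 line(s) (total 0); column heights now [0 0 0 3 2 0 0], max=3
Drop 2: T rot3 at col 0 lands with bottom-row=0; cleared 0 line(s) (total 0); column heights now [2 3 0 3 2 0 0], max=3
Drop 3: I rot1 at col 1 lands with bottom-row=3; cleared 0 line(s) (total 0); column heights now [2 7 0 3 2 0 0], max=7
Drop 4: L rot2 at col 3 lands with bottom-row=3; cleared 0 line(s) (total 0); column heights now [2 7 0 5 5 5 0], max=7
Drop 5: J rot3 at col 5 lands with bottom-row=5; cleared 0 line(s) (total 0); column heights now [2 7 0 5 5 6 8], max=8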